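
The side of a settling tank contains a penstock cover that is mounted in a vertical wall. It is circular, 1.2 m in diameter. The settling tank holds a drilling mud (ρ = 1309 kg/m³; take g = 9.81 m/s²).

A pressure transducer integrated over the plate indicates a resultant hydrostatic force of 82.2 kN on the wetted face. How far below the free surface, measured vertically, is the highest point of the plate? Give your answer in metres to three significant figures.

γ = ρg = 1309 × 9.81 / 1000 = 12.84129 kN/m³.
A = π(0.6)² = 1.13097 m².
From F = γ·h_c·A, the centroid depth is h_c = 82.2/(12.84129 × 1.13097) = 5.65994 m.
The centroid is at the centre, 0.6 m below the top of the plate, so the highest point sits at h_top = 5.65994 − 0.6 = 5.05994 m below the surface.

d_top ≈ 5.06 m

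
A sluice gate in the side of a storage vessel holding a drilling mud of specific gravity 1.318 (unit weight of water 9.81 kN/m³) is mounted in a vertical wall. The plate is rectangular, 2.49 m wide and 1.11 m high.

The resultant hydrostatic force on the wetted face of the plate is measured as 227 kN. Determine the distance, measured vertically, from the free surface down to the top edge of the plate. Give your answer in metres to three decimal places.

γ = 1.318 × 9.81 = 12.92958 kN/m³.
A = 2.49 × 1.11 = 2.7639 m².
From F = γ·h_c·A, the centroid depth is h_c = 227/(12.92958 × 2.7639) = 6.35213 m.
The centroid lies 1.11/2 = 0.555 m below the top edge, so the top edge sits at h_top = 6.35213 − 0.555 = 5.79713 m below the surface.

d_top ≈ 5.797 m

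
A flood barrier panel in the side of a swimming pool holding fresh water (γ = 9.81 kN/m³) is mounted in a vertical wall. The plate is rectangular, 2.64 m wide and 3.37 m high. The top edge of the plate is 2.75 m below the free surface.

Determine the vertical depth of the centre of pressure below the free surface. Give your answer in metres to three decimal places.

h_p = 4.648 m

γ = 9.81 kN/m³.
The centroid lies 3.37/2 = 1.685 m below the top edge, so the centroid depth is h_c = 2.75 + 1.685 = 4.435 m.
A = 2.64 × 3.37 = 8.8968 m².
Resultant F = γ·h_c·A = 9.81 × 4.435 × 8.8968 = 387.076 kN.
I_c = b·h³/12 = 2.64 × 3.37³/12 = 8.42001 m⁴.
Centre of pressure: y_p = y_c + I_c/(y_c·A) = 4.435 + 8.42001/(4.435 × 8.8968) = 4.435 + 0.213395 = 4.64839 m along the plane.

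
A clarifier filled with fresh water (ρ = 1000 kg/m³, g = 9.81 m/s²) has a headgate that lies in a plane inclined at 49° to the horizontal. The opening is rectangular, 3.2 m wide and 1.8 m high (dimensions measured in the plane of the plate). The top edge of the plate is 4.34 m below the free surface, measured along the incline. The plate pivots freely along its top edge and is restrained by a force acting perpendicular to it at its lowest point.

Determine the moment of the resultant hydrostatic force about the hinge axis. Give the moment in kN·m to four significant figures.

γ = ρg = 1000 × 9.81 = 9810 N/m³ = 9.81 kN/m³.
Let θ = 49° be the plate's angle to the horizontal; measure y along the incline from where the plane meets the free surface. Vertical depth h = y·sinθ with sinθ = 0.754710.
The centroid lies 1.8/2 = 0.9 m below the top edge, so y_c = 4.34 + 0.9 = 5.24 m and h_c = 5.24 × 0.754710 = 3.95468 m.
A = 3.2 × 1.8 = 5.76 m².
Resultant F = γ·h_c·A = 9.81 × 3.95468 × 5.76 = 223.462 kN.
I_c = b·h³/12 = 3.2 × 1.8³/12 = 1.5552 m⁴.
Centre of pressure: y_p = y_c + I_c/(y_c·A) = 5.24 + 1.5552/(5.24 × 5.76) = 5.24 + 0.0515267 = 5.29153 m along the plane.
The resultant acts 0.9 + 0.0515267 = 0.951527 m (along the plate) below the hinge at the top edge, so the moment about the hinge is M = F × 0.951527 = 223.462 × 0.951527 = 212.63 kN·m.

M ≈ 212.6 kN·m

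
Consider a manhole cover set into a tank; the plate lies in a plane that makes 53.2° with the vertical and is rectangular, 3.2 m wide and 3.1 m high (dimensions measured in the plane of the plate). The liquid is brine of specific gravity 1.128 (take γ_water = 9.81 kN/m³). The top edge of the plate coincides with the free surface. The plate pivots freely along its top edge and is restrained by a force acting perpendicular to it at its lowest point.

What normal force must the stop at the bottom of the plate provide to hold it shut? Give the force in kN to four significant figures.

P ≈ 67.95 kN

γ = 1.128 × 9.81 = 11.06568 kN/m³.
The plate makes 53.2° with the vertical, i.e. θ = 90° − 53.2° = 36.8° to the horizontal. Measuring y along the incline from the free-surface line, vertical depth h = y·sinθ with sinθ = 0.599024.
The centroid lies 3.1/2 = 1.55 m below the top edge, so y_c = 1.55 m and h_c = 1.55 × 0.599024 = 0.928487 m.
A = 3.2 × 3.1 = 9.92 m².
Resultant F = γ·h_c·A = 11.06568 × 0.928487 × 9.92 = 101.921 kN.
I_c = b·h³/12 = 3.2 × 3.1³/12 = 7.94427 m⁴.
Centre of pressure: y_p = y_c + I_c/(y_c·A) = 1.55 + 7.94427/(1.55 × 9.92) = 1.55 + 0.516667 = 2.06667 m along the plane.
The resultant acts 1.55 + 0.516667 = 2.06667 m (along the plate) below the hinge at the top edge, so the moment about the hinge is M = F × 2.06667 = 101.921 × 2.06667 = 210.637 kN·m.
A normal force at the bottom, 3.1 m from the hinge, must supply this moment: P = 210.637/3.1 = 67.9474 kN.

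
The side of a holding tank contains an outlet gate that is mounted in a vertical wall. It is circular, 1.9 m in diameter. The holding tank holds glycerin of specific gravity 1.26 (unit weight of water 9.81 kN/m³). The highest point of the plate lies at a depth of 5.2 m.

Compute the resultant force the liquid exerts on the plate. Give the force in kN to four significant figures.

F ≈ 215.5 kN

γ = 1.26 × 9.81 = 12.3606 kN/m³.
The centroid is at the centre, 0.95 m below the top of the plate, so the centroid depth is h_c = 5.2 + 0.95 = 6.15 m.
A = π(0.95)² = 2.83529 m².
Resultant F = γ·h_c·A = 12.3606 × 6.15 × 2.83529 = 215.532 kN.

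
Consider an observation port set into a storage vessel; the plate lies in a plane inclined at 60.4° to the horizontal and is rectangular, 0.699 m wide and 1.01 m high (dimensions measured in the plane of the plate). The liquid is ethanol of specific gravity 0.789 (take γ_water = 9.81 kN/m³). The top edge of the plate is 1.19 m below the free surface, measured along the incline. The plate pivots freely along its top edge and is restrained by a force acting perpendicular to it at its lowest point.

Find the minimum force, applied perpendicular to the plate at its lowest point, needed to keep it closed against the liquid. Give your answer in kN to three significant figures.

P ≈ 4.43 kN

γ = 0.789 × 9.81 = 7.74009 kN/m³.
Let θ = 60.4° be the plate's angle to the horizontal; measure y along the incline from where the plane meets the free surface. Vertical depth h = y·sinθ with sinθ = 0.869495.
The centroid lies 1.01/2 = 0.505 m below the top edge, so y_c = 1.19 + 0.505 = 1.695 m and h_c = 1.695 × 0.869495 = 1.47379 m.
A = 0.699 × 1.01 = 0.70599 m².
Resultant F = γ·h_c·A = 7.74009 × 1.47379 × 0.70599 = 8.05342 kN.
I_c = b·h³/12 = 0.699 × 1.01³/12 = 0.060015 m⁴.
Centre of pressure: y_p = y_c + I_c/(y_c·A) = 1.695 + 0.060015/(1.695 × 0.70599) = 1.695 + 0.0501524 = 1.74515 m along the plane.
The resultant acts 0.505 + 0.0501524 = 0.555152 m (along the plate) below the hinge at the top edge, so the moment about the hinge is M = F × 0.555152 = 8.05342 × 0.555152 = 4.47087 kN·m.
A normal force at the bottom, 1.01 m from the hinge, must supply this moment: P = 4.47087/1.01 = 4.4266 kN.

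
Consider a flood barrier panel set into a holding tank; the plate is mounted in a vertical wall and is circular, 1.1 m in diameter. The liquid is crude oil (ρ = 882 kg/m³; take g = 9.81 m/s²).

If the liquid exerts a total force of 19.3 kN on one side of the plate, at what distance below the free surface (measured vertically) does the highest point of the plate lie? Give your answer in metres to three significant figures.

γ = ρg = 882 × 9.81 / 1000 = 8.65242 kN/m³.
A = π(0.55)² = 0.950332 m².
From F = γ·h_c·A, the centroid depth is h_c = 19.3/(8.65242 × 0.950332) = 2.34717 m.
The centroid is at the centre, 0.55 m below the top of the plate, so the highest point sits at h_top = 2.34717 − 0.55 = 1.79717 m below the surface.

d_top ≈ 1.80 m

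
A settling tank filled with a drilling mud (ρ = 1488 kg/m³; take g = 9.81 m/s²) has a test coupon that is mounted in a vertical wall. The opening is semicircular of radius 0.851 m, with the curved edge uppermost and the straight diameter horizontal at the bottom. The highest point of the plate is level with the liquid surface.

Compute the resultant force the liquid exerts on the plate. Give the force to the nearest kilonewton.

γ = ρg = 1488 × 9.81 / 1000 = 14.59728 kN/m³.
The centroid lies 4r/(3π) = 0.361176 m above the diameter, so r − 4r/(3π) = 0.851 − 0.361176 = 0.489824 m below the topmost point, so the centroid depth is h_c = 0.489824 m.
A = πr²/2 = π × 0.851²/2 = 1.13757 m².
Resultant F = γ·h_c·A = 14.59728 × 0.489824 × 1.13757 = 8.13374 kN.

F ≈ 8 kN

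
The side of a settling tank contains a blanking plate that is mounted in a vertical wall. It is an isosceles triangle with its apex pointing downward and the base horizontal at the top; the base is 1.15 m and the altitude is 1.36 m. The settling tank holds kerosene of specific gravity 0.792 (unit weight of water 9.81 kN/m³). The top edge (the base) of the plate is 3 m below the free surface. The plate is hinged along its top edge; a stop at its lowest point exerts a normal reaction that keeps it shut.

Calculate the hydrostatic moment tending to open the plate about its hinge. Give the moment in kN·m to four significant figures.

M ≈ 10.14 kN·m

γ = 0.792 × 9.81 = 7.76952 kN/m³.
With the apex down, the centroid sits h/3 = 1.36/3 = 0.453333 m below the base (the top edge), so the centroid depth is h_c = 3 + 0.453333 = 3.45333 m.
A = ½ × 1.15 × 1.36 = 0.782 m².
Resultant F = γ·h_c·A = 7.76952 × 3.45333 × 0.782 = 20.9816 kN.
I_c = b·h³/36 = 1.15 × 1.36³/36 = 0.0803548 m⁴.
Centre of pressure: y_p = y_c + I_c/(y_c·A) = 3.45333 + 0.0803548/(3.45333 × 0.782) = 3.45333 + 0.0297555 = 3.48309 m along the plane.
The resultant acts 0.453333 + 0.0297555 = 0.483088 m (along the plate) below the hinge at the top edge, so the moment about the hinge is M = F × 0.483088 = 20.9816 × 0.483088 = 10.136 kN·m.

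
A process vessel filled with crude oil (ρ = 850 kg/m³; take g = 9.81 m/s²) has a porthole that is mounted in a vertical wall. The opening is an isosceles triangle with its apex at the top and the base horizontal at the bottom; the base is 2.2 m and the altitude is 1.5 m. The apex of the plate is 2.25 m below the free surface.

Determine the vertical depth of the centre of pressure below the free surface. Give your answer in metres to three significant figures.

γ = ρg = 850 × 9.81 / 1000 = 8.3385 kN/m³.
With the apex up, the centroid sits 2h/3 = 2 × 1.5/3 = 1 m below the apex, so the centroid depth is h_c = 2.25 + 1 = 3.25 m.
A = ½ × 2.2 × 1.5 = 1.65 m².
Resultant F = γ·h_c·A = 8.3385 × 3.25 × 1.65 = 44.7152 kN.
I_c = b·h³/36 = 2.2 × 1.5³/36 = 0.20625 m⁴.
Centre of pressure: y_p = y_c + I_c/(y_c·A) = 3.25 + 0.20625/(3.25 × 1.65) = 3.25 + 0.0384615 = 3.28846 m along the plane.

h_p = 3.29 m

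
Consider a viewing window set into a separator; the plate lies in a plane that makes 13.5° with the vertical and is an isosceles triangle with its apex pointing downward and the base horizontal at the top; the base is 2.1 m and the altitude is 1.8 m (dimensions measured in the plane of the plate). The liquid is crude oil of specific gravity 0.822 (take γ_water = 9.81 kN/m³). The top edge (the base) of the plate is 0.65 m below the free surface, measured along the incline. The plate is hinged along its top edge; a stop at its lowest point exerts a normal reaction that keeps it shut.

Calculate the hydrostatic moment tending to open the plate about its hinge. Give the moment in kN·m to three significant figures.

M ≈ 13.8 kN·m

γ = 0.822 × 9.81 = 8.06382 kN/m³.
The plate makes 13.5° with the vertical, i.e. θ = 90° − 13.5° = 76.5° to the horizontal. Measuring y along the incline from the free-surface line, vertical depth h = y·sinθ with sinθ = 0.972370.
With the apex down, the centroid sits h/3 = 1.8/3 = 0.6 m below the base (the top edge), so y_c = 0.65 + 0.6 = 1.25 m and h_c = 1.25 × 0.972370 = 1.21546 m.
A = ½ × 2.1 × 1.8 = 1.89 m².
Resultant F = γ·h_c·A = 8.06382 × 1.21546 × 1.89 = 18.5244 kN.
I_c = b·h³/36 = 2.1 × 1.8³/36 = 0.3402 m⁴.
Centre of pressure: y_p = y_c + I_c/(y_c·A) = 1.25 + 0.3402/(1.25 × 1.89) = 1.25 + 0.144 = 1.394 m along the plane.
The resultant acts 0.6 + 0.144 = 0.744 m (along the plate) below the hinge at the top edge, so the moment about the hinge is M = F × 0.744 = 18.5244 × 0.744 = 13.7822 kN·m.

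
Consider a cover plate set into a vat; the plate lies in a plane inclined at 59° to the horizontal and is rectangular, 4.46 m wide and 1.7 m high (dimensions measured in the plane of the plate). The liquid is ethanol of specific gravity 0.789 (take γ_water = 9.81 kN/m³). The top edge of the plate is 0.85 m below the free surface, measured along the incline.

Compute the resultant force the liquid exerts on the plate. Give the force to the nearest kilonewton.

γ = 0.789 × 9.81 = 7.74009 kN/m³.
Let θ = 59° be the plate's angle to the horizontal; measure y along the incline from where the plane meets the free surface. Vertical depth h = y·sinθ with sinθ = 0.857167.
The centroid lies 1.7/2 = 0.85 m below the top edge, so y_c = 0.85 + 0.85 = 1.7 m and h_c = 1.7 × 0.857167 = 1.45718 m.
A = 4.46 × 1.7 = 7.582 m².
Resultant F = γ·h_c·A = 7.74009 × 1.45718 × 7.582 = 85.5151 kN.

F ≈ 86 kN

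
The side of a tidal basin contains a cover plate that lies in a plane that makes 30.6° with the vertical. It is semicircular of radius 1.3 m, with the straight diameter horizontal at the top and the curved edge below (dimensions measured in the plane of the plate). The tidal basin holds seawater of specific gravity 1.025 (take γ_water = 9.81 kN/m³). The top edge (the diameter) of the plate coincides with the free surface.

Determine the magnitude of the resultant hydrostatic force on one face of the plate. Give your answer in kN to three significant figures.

F ≈ 12.7 kN

γ = 1.025 × 9.81 = 10.05525 kN/m³.
The plate makes 30.6° with the vertical, i.e. θ = 90° − 30.6° = 59.4° to the horizontal. Measuring y along the incline from the free-surface line, vertical depth h = y·sinθ with sinθ = 0.860742.
The centroid of a semicircle lies 4r/(3π) = 0.551737 m from the diameter, here below the top edge, so y_c = 0.551737 m and h_c = 0.551737 × 0.860742 = 0.474903 m.
A = πr²/2 = π × 1.3²/2 = 2.65465 m².
Resultant F = γ·h_c·A = 10.05525 × 0.474903 × 2.65465 = 12.6767 kN.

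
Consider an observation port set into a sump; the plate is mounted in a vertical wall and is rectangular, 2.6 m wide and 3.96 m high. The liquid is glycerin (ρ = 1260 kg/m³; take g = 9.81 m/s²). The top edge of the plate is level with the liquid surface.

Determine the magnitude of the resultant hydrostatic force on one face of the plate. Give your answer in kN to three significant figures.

γ = ρg = 1260 × 9.81 / 1000 = 12.3606 kN/m³.
The centroid lies 3.96/2 = 1.98 m below the top edge, so the centroid depth is h_c = 1.98 m.
A = 2.6 × 3.96 = 10.296 m².
Resultant F = γ·h_c·A = 12.3606 × 1.98 × 10.296 = 251.984 kN.

F ≈ 252 kN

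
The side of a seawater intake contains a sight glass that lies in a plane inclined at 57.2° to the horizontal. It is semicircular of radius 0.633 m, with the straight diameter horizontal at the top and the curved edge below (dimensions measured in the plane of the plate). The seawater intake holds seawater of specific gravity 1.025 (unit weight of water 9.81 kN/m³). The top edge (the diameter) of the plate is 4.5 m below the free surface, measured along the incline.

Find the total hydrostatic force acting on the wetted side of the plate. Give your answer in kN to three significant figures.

γ = 1.025 × 9.81 = 10.05525 kN/m³.
Let θ = 57.2° be the plate's angle to the horizontal; measure y along the incline from where the plane meets the free surface. Vertical depth h = y·sinθ with sinθ = 0.840567.
The centroid of a semicircle lies 4r/(3π) = 0.268654 m from the diameter, here below the top edge, so y_c = 4.5 + 0.268654 = 4.76865 m and h_c = 4.76865 × 0.840567 = 4.00837 m.
A = πr²/2 = π × 0.633²/2 = 0.629401 m².
Resultant F = γ·h_c·A = 10.05525 × 4.00837 × 0.629401 = 25.3681 kN.

F ≈ 25.4 kN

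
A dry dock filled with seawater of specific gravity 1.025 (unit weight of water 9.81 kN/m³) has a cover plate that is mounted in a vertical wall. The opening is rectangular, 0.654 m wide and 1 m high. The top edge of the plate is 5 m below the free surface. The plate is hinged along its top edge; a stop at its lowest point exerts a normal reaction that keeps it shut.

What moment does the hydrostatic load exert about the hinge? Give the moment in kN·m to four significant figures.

M ≈ 18.63 kN·m

γ = 1.025 × 9.81 = 10.05525 kN/m³.
The centroid lies 1/2 = 0.5 m below the top edge, so the centroid depth is h_c = 5 + 0.5 = 5.5 m.
A = 0.654 × 1 = 0.654 m².
Resultant F = γ·h_c·A = 10.05525 × 5.5 × 0.654 = 36.1687 kN.
I_c = b·h³/12 = 0.654 × 1³/12 = 0.0545 m⁴.
Centre of pressure: y_p = y_c + I_c/(y_c·A) = 5.5 + 0.0545/(5.5 × 0.654) = 5.5 + 0.0151515 = 5.51515 m along the plane.
The resultant acts 0.5 + 0.0151515 = 0.515151 m (along the plate) below the hinge at the top edge, so the moment about the hinge is M = F × 0.515151 = 36.1687 × 0.515151 = 18.6323 kN·m.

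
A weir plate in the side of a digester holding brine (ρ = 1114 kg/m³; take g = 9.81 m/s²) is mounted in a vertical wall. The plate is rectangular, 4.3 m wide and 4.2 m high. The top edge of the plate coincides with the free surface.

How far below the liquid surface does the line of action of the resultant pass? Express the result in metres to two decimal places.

h_p = 2.80 m

γ = ρg = 1114 × 9.81 / 1000 = 10.92834 kN/m³.
The centroid lies 4.2/2 = 2.1 m below the top edge, so the centroid depth is h_c = 2.1 m.
A = 4.3 × 4.2 = 18.06 m².
Resultant F = γ·h_c·A = 10.92834 × 2.1 × 18.06 = 414.468 kN.
I_c = b·h³/12 = 4.3 × 4.2³/12 = 26.5482 m⁴.
Centre of pressure: y_p = y_c + I_c/(y_c·A) = 2.1 + 26.5482/(2.1 × 18.06) = 2.1 + 0.7 = 2.8 m along the plane.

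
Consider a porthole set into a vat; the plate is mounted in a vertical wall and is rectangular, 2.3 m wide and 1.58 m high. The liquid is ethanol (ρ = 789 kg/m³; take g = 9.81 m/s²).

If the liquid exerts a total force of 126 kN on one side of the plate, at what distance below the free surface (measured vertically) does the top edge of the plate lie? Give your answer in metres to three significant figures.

d_top ≈ 3.69 m

γ = ρg = 789 × 9.81 / 1000 = 7.74009 kN/m³.
A = 2.3 × 1.58 = 3.634 m².
From F = γ·h_c·A, the centroid depth is h_c = 126/(7.74009 × 3.634) = 4.4796 m.
The centroid lies 1.58/2 = 0.79 m below the top edge, so the top edge sits at h_top = 4.4796 − 0.79 = 3.6896 m below the surface.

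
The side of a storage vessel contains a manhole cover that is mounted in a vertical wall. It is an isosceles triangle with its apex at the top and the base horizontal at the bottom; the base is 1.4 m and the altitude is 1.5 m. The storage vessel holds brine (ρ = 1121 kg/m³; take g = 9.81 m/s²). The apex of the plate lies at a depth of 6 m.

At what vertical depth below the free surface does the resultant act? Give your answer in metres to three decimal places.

h_p = 7.018 m

γ = ρg = 1121 × 9.81 / 1000 = 10.99701 kN/m³.
With the apex up, the centroid sits 2h/3 = 2 × 1.5/3 = 1 m below the apex, so the centroid depth is h_c = 6 + 1 = 7 m.
A = ½ × 1.4 × 1.5 = 1.05 m².
Resultant F = γ·h_c·A = 10.99701 × 7 × 1.05 = 80.828 kN.
I_c = b·h³/36 = 1.4 × 1.5³/36 = 0.13125 m⁴.
Centre of pressure: y_p = y_c + I_c/(y_c·A) = 7 + 0.13125/(7 × 1.05) = 7 + 0.0178571 = 7.01786 m along the plane.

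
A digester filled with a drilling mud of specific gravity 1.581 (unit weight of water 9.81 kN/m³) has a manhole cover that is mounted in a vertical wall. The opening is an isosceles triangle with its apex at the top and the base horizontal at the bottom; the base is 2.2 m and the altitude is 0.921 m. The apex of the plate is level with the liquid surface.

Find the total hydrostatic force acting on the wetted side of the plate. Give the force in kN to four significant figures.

F ≈ 9.648 kN

γ = 1.581 × 9.81 = 15.50961 kN/m³.
With the apex up, the centroid sits 2h/3 = 2 × 0.921/3 = 0.614 m below the apex, so the centroid depth is h_c = 0.614 m.
A = ½ × 2.2 × 0.921 = 1.0131 m².
Resultant F = γ·h_c·A = 15.50961 × 0.614 × 1.0131 = 9.64765 kN.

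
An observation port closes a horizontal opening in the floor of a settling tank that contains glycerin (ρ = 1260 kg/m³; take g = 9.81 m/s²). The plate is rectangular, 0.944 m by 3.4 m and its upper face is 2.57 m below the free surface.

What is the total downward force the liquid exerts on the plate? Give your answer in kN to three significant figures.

γ = ρg = 1260 × 9.81 / 1000 = 12.3606 kN/m³.
The plate is horizontal, so pressure is uniform at p = γ·h = 12.3606 × 2.57 = 31.7667 kN/m².
A = 0.944 × 3.4 = 3.2096 m².
F = p·A = 31.7667 × 3.2096 = 101.958 kN.

F ≈ 102 kN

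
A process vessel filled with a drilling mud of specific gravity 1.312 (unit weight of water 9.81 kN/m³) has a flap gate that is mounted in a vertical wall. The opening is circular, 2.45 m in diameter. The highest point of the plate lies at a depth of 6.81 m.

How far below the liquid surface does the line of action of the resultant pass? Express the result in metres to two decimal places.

h_p = 8.08 m

γ = 1.312 × 9.81 = 12.87072 kN/m³.
The centroid is at the centre, 1.225 m below the top of the plate, so the centroid depth is h_c = 6.81 + 1.225 = 8.035 m.
A = π(1.225)² = 4.71435 m².
Resultant F = γ·h_c·A = 12.87072 × 8.035 × 4.71435 = 487.54 kN.
I_c = πr⁴/4 = π × 1.225⁴/4 = 1.76862 m⁴.
Centre of pressure: y_p = y_c + I_c/(y_c·A) = 8.035 + 1.76862/(8.035 × 4.71435) = 8.035 + 0.0466903 = 8.08169 m along the plane.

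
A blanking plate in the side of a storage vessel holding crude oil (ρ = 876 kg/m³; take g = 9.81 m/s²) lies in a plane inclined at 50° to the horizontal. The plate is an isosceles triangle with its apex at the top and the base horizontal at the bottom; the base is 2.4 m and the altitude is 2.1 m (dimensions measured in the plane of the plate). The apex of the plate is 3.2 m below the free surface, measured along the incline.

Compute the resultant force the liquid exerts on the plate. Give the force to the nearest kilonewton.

γ = ρg = 876 × 9.81 / 1000 = 8.59356 kN/m³.
Let θ = 50° be the plate's angle to the horizontal; measure y along the incline from where the plane meets the free surface. Vertical depth h = y·sinθ with sinθ = 0.766044.
With the apex up, the centroid sits 2h/3 = 2 × 2.1/3 = 1.4 m below the apex, so y_c = 3.2 + 1.4 = 4.6 m and h_c = 4.6 × 0.766044 = 3.5238 m.
A = ½ × 2.4 × 2.1 = 2.52 m².
Resultant F = γ·h_c·A = 8.59356 × 3.5238 × 2.52 = 76.3106 kN.

F ≈ 76 kN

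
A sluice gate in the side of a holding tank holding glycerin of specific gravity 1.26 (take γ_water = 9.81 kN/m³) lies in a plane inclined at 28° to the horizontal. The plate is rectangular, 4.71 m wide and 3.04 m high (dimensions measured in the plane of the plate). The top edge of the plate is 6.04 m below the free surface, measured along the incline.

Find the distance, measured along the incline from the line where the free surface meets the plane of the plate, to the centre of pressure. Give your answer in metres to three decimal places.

y_p = 7.662 m

γ = 1.26 × 9.81 = 12.3606 kN/m³.
Let θ = 28° be the plate's angle to the horizontal; measure y along the incline from where the plane meets the free surface. Vertical depth h = y·sinθ with sinθ = 0.469472.
The centroid lies 3.04/2 = 1.52 m below the top edge, so y_c = 6.04 + 1.52 = 7.56 m and h_c = 7.56 × 0.469472 = 3.54921 m.
A = 4.71 × 3.04 = 14.3184 m².
Resultant F = γ·h_c·A = 12.3606 × 3.54921 × 14.3184 = 628.153 kN.
I_c = b·h³/12 = 4.71 × 3.04³/12 = 11.0271 m⁴.
Centre of pressure: y_p = y_c + I_c/(y_c·A) = 7.56 + 11.0271/(7.56 × 14.3184) = 7.56 + 0.10187 = 7.66187 m along the plane.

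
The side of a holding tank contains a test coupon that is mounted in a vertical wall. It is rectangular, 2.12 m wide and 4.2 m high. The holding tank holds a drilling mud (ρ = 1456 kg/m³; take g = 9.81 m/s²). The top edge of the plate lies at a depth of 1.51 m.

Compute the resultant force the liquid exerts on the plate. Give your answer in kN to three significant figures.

F ≈ 459 kN

γ = ρg = 1456 × 9.81 / 1000 = 14.28336 kN/m³.
The centroid lies 4.2/2 = 2.1 m below the top edge, so the centroid depth is h_c = 1.51 + 2.1 = 3.61 m.
A = 2.12 × 4.2 = 8.904 m².
Resultant F = γ·h_c·A = 14.28336 × 3.61 × 8.904 = 459.116 kN.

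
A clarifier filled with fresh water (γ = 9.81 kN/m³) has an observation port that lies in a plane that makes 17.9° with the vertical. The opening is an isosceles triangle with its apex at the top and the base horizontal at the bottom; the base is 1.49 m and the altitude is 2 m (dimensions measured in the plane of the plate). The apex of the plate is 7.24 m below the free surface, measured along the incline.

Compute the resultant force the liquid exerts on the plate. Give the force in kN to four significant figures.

γ = 9.81 kN/m³.
The plate makes 17.9° with the vertical, i.e. θ = 90° − 17.9° = 72.1° to the horizontal. Measuring y along the incline from the free-surface line, vertical depth h = y·sinθ with sinθ = 0.951594.
With the apex up, the centroid sits 2h/3 = 2 × 2/3 = 1.33333 m below the apex, so y_c = 7.24 + 1.33333 = 8.57333 m and h_c = 8.57333 × 0.951594 = 8.15833 m.
A = ½ × 1.49 × 2 = 1.49 m².
Resultant F = γ·h_c·A = 9.81 × 8.15833 × 1.49 = 119.249 kN.

F ≈ 119.2 kN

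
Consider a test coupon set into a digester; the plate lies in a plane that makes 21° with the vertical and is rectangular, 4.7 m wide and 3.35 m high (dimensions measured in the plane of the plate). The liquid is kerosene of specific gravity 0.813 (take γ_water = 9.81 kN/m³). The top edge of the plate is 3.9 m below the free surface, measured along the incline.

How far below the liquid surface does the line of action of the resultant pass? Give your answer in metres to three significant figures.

h_p = 5.36 m

γ = 0.813 × 9.81 = 7.97553 kN/m³.
The plate makes 21° with the vertical, i.e. θ = 90° − 21° = 69° to the horizontal. Measuring y along the incline from the free-surface line, vertical depth h = y·sinθ with sinθ = 0.933580.
The centroid lies 3.35/2 = 1.675 m below the top edge, so y_c = 3.9 + 1.675 = 5.575 m and h_c = 5.575 × 0.933580 = 5.20471 m.
A = 4.7 × 3.35 = 15.745 m².
Resultant F = γ·h_c·A = 7.97553 × 5.20471 × 15.745 = 653.58 kN.
I_c = b·h³/12 = 4.7 × 3.35³/12 = 14.7249 m⁴.
Centre of pressure: y_p = y_c + I_c/(y_c·A) = 5.575 + 14.7249/(5.575 × 15.745) = 5.575 + 0.167751 = 5.74275 m along the plane.
Vertically, h_p = y_p·sinθ = 5.74275 × 0.933580 = 5.36132 m.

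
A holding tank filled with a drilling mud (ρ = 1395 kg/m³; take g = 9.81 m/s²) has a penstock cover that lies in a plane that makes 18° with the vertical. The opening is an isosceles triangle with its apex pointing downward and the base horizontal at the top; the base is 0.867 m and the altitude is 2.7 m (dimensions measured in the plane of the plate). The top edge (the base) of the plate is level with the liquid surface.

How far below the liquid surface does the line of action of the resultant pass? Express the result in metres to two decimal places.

γ = ρg = 1395 × 9.81 / 1000 = 13.68495 kN/m³.
The plate makes 18° with the vertical, i.e. θ = 90° − 18° = 72° to the horizontal. Measuring y along the incline from the free-surface line, vertical depth h = y·sinθ with sinθ = 0.951057.
With the apex down, the centroid sits h/3 = 2.7/3 = 0.9 m below the base (the top edge), so y_c = 0.9 m and h_c = 0.9 × 0.951057 = 0.855951 m.
A = ½ × 0.867 × 2.7 = 1.17045 m².
Resultant F = γ·h_c·A = 13.68495 × 0.855951 × 1.17045 = 13.7102 kN.
I_c = b·h³/36 = 0.867 × 2.7³/36 = 0.474032 m⁴.
Centre of pressure: y_p = y_c + I_c/(y_c·A) = 0.9 + 0.474032/(0.9 × 1.17045) = 0.9 + 0.45 = 1.35 m along the plane.
Vertically, h_p = y_p·sinθ = 1.35 × 0.951057 = 1.28393 m.

h_p = 1.28 m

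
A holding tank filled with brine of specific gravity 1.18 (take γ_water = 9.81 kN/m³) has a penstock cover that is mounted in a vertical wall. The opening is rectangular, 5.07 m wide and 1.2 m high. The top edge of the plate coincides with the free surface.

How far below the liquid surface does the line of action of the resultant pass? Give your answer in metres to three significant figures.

h_p = 0.800 m

γ = 1.18 × 9.81 = 11.5758 kN/m³.
The centroid lies 1.2/2 = 0.6 m below the top edge, so the centroid depth is h_c = 0.6 m.
A = 5.07 × 1.2 = 6.084 m².
Resultant F = γ·h_c·A = 11.5758 × 0.6 × 6.084 = 42.2563 kN.
I_c = b·h³/12 = 5.07 × 1.2³/12 = 0.73008 m⁴.
Centre of pressure: y_p = y_c + I_c/(y_c·A) = 0.6 + 0.73008/(0.6 × 6.084) = 0.6 + 0.2 = 0.8 m along the plane.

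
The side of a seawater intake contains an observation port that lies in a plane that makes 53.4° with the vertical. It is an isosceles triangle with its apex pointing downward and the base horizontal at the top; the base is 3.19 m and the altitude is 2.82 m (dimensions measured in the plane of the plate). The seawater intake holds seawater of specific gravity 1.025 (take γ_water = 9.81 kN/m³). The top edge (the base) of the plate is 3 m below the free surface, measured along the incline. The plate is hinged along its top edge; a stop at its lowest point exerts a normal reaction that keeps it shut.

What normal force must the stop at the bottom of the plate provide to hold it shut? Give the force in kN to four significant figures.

γ = 1.025 × 9.81 = 10.05525 kN/m³.
The plate makes 53.4° with the vertical, i.e. θ = 90° − 53.4° = 36.6° to the horizontal. Measuring y along the incline from the free-surface line, vertical depth h = y·sinθ with sinθ = 0.596225.
With the apex down, the centroid sits h/3 = 2.82/3 = 0.94 m below the base (the top edge), so y_c = 3 + 0.94 = 3.94 m and h_c = 3.94 × 0.596225 = 2.34913 m.
A = ½ × 3.19 × 2.82 = 4.4979 m².
Resultant F = γ·h_c·A = 10.05525 × 2.34913 × 4.4979 = 106.245 kN.
I_c = b·h³/36 = 3.19 × 2.82³/36 = 1.98717 m⁴.
Centre of pressure: y_p = y_c + I_c/(y_c·A) = 3.94 + 1.98717/(3.94 × 4.4979) = 3.94 + 0.112132 = 4.05213 m along the plane.
The resultant acts 0.94 + 0.112132 = 1.05213 m (along the plate) below the hinge at the top edge, so the moment about the hinge is M = F × 1.05213 = 106.245 × 1.05213 = 111.784 kN·m.
A normal force at the bottom, 2.82 m from the hinge, must supply this moment: P = 111.784/2.82 = 39.6397 kN.

P ≈ 39.64 kN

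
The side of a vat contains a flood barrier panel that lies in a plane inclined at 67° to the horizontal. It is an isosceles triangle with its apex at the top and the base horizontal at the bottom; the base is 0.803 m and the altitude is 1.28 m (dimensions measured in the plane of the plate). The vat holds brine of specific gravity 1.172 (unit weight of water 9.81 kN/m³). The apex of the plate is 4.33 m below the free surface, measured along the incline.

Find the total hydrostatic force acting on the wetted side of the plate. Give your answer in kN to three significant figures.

F ≈ 28.2 kN

γ = 1.172 × 9.81 = 11.49732 kN/m³.
Let θ = 67° be the plate's angle to the horizontal; measure y along the incline from where the plane meets the free surface. Vertical depth h = y·sinθ with sinθ = 0.920505.
With the apex up, the centroid sits 2h/3 = 2 × 1.28/3 = 0.853333 m below the apex, so y_c = 4.33 + 0.853333 = 5.18333 m and h_c = 5.18333 × 0.920505 = 4.77128 m.
A = ½ × 0.803 × 1.28 = 0.51392 m².
Resultant F = γ·h_c·A = 11.49732 × 4.77128 × 0.51392 = 28.1921 kN.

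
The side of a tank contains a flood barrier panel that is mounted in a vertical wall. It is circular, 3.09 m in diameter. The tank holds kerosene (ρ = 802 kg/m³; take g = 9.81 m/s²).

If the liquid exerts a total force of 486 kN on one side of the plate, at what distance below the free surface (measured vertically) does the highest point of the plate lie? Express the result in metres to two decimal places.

d_top ≈ 6.69 m

γ = ρg = 802 × 9.81 / 1000 = 7.86762 kN/m³.
A = π(1.545)² = 7.49906 m².
From F = γ·h_c·A, the centroid depth is h_c = 486/(7.86762 × 7.49906) = 8.23732 m.
The centroid is at the centre, 1.545 m below the top of the plate, so the highest point sits at h_top = 8.23732 − 1.545 = 6.69232 m below the surface.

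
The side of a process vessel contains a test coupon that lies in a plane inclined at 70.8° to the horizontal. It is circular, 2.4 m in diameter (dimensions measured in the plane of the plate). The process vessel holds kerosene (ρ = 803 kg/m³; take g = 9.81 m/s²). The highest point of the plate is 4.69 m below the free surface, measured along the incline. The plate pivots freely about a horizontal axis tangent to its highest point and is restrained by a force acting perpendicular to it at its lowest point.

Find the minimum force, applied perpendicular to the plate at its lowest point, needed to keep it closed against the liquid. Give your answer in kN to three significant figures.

P ≈ 104 kN

γ = ρg = 803 × 9.81 / 1000 = 7.87743 kN/m³.
Let θ = 70.8° be the plate's angle to the horizontal; measure y along the incline from where the plane meets the free surface. Vertical depth h = y·sinθ with sinθ = 0.944376.
The centroid is at the centre, 1.2 m below the top of the plate, so y_c = 4.69 + 1.2 = 5.89 m and h_c = 5.89 × 0.944376 = 5.56237 m.
A = π(1.2)² = 4.52389 m².
Resultant F = γ·h_c·A = 7.87743 × 5.56237 × 4.52389 = 198.224 kN.
I_c = πr⁴/4 = π × 1.2⁴/4 = 1.6286 m⁴.
Centre of pressure: y_p = y_c + I_c/(y_c·A) = 5.89 + 1.6286/(5.89 × 4.52389) = 5.89 + 0.0611205 = 5.95112 m along the plane.
The resultant acts 1.2 + 0.0611205 = 1.26112 m (along the plate) below the hinge at the top edge, so the moment about the hinge is M = F × 1.26112 = 198.224 × 1.26112 = 249.984 kN·m.
A normal force at the bottom, 2.4 m from the hinge, must supply this moment: P = 249.984/2.4 = 104.16 kN.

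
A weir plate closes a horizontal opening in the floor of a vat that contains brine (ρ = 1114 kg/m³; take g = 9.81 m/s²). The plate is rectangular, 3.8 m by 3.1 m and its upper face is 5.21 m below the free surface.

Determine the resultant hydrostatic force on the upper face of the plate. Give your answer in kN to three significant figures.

F ≈ 671 kN

γ = ρg = 1114 × 9.81 / 1000 = 10.92834 kN/m³.
The plate is horizontal, so pressure is uniform at p = γ·h = 10.92834 × 5.21 = 56.9367 kN/m².
A = 3.8 × 3.1 = 11.78 m².
F = p·A = 56.9367 × 11.78 = 670.714 kN.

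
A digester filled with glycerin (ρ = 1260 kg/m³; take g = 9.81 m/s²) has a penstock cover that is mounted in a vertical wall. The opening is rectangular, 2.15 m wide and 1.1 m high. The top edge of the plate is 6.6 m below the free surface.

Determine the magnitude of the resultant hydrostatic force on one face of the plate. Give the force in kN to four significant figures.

F ≈ 209.0 kN

γ = ρg = 1260 × 9.81 / 1000 = 12.3606 kN/m³.
The centroid lies 1.1/2 = 0.55 m below the top edge, so the centroid depth is h_c = 6.6 + 0.55 = 7.15 m.
A = 2.15 × 1.1 = 2.365 m².
Resultant F = γ·h_c·A = 12.3606 × 7.15 × 2.365 = 209.015 kN.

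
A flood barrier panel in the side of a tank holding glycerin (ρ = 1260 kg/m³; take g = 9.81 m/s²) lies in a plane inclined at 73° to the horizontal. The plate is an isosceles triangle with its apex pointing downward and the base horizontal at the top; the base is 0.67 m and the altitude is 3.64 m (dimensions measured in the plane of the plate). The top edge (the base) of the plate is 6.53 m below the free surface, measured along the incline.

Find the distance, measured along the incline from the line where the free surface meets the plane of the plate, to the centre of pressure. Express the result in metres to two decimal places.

γ = ρg = 1260 × 9.81 / 1000 = 12.3606 kN/m³.
Let θ = 73° be the plate's angle to the horizontal; measure y along the incline from where the plane meets the free surface. Vertical depth h = y·sinθ with sinθ = 0.956305.
With the apex down, the centroid sits h/3 = 3.64/3 = 1.21333 m below the base (the top edge), so y_c = 6.53 + 1.21333 = 7.74333 m and h_c = 7.74333 × 0.956305 = 7.40499 m.
A = ½ × 0.67 × 3.64 = 1.2194 m².
Resultant F = γ·h_c·A = 12.3606 × 7.40499 × 1.2194 = 111.612 kN.
I_c = b·h³/36 = 0.67 × 3.64³/36 = 0.897587 m⁴.
Centre of pressure: y_p = y_c + I_c/(y_c·A) = 7.74333 + 0.897587/(7.74333 × 1.2194) = 7.74333 + 0.095061 = 7.83839 m along the plane.

y_p = 7.84 m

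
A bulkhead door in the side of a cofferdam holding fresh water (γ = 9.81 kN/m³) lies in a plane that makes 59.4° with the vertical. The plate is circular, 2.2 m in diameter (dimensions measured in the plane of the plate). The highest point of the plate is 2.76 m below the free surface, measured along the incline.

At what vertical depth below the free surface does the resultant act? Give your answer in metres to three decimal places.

γ = 9.81 kN/m³.
The plate makes 59.4° with the vertical, i.e. θ = 90° − 59.4° = 30.6° to the horizontal. Measuring y along the incline from the free-surface line, vertical depth h = y·sinθ with sinθ = 0.509041.
The centroid is at the centre, 1.1 m below the top of the plate, so y_c = 2.76 + 1.1 = 3.86 m and h_c = 3.86 × 0.509041 = 1.9649 m.
A = π(1.1)² = 3.80133 m².
Resultant F = γ·h_c·A = 9.81 × 1.9649 × 3.80133 = 73.2732 kN.
I_c = πr⁴/4 = π × 1.1⁴/4 = 1.1499 m⁴.
Centre of pressure: y_p = y_c + I_c/(y_c·A) = 3.86 + 1.1499/(3.86 × 3.80133) = 3.86 + 0.0783677 = 3.93837 m along the plane.
Vertically, h_p = y_p·sinθ = 3.93837 × 0.509041 = 2.00479 m.

h_p = 2.005 m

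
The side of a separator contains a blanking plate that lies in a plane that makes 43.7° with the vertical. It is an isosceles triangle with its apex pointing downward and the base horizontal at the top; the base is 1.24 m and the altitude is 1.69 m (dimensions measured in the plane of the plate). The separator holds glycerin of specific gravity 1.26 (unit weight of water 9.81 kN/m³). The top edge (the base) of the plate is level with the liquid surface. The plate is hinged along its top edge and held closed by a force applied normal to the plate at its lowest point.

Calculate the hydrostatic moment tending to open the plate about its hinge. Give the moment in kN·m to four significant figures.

M ≈ 4.457 kN·m

γ = 1.26 × 9.81 = 12.3606 kN/m³.
The plate makes 43.7° with the vertical, i.e. θ = 90° − 43.7° = 46.3° to the horizontal. Measuring y along the incline from the free-surface line, vertical depth h = y·sinθ with sinθ = 0.722967.
With the apex down, the centroid sits h/3 = 1.69/3 = 0.563333 m below the base (the top edge), so y_c = 0.563333 m and h_c = 0.563333 × 0.722967 = 0.407271 m.
A = ½ × 1.24 × 1.69 = 1.0478 m².
Resultant F = γ·h_c·A = 12.3606 × 0.407271 × 1.0478 = 5.27474 kN.
I_c = b·h³/36 = 1.24 × 1.69³/36 = 0.166257 m⁴.
Centre of pressure: y_p = y_c + I_c/(y_c·A) = 0.563333 + 0.166257/(0.563333 × 1.0478) = 0.563333 + 0.281667 = 0.845 m along the plane.
The resultant acts 0.563333 + 0.281667 = 0.845 m (along the plate) below the hinge at the top edge, so the moment about the hinge is M = F × 0.845 = 5.27474 × 0.845 = 4.45716 kN·m.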